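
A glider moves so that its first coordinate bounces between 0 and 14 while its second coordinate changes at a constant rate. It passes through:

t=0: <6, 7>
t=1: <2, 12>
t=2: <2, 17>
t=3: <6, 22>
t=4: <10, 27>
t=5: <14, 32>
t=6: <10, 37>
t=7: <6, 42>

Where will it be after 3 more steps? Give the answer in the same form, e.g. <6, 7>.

The first coordinate reflects between 0 and 14, moving 4 per step.
  step 8: 6 → 2
  step 9: 2 → 2
  step 10: 2 → 6
The second coordinate changes by +5 each step: at step 10 it is 57.

<6, 57>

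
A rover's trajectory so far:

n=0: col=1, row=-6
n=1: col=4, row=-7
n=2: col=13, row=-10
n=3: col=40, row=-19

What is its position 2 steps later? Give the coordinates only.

Consecutive displacements (+3, -1), (+9, -3), (+27, -9) scale by a factor of 3 each step.
step 4: col=40, row=-19 + (+81, -27) → col=121, row=-46
step 5: col=121, row=-46 + (+243, -81) → col=364, row=-127

col=364, row=-127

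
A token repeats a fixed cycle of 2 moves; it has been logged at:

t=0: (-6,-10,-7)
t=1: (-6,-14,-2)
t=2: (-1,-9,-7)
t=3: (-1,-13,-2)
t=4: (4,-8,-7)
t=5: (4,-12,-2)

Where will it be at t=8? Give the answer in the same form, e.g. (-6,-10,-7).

The moves between consecutive positions are (+0,-4,+5), (+5,+5,-5), (+0,-4,+5), (+5,+5,-5), (+0,-4,+5); they repeat the 2-cycle [(+0,-4,+5), (+5,+5,-5)].
step 6: apply (+5,+5,-5) → (9,-7,-7)
step 7: apply (+0,-4,+5) → (9,-11,-2)
step 8: apply (+5,+5,-5) → (14,-6,-7)

(14,-6,-7)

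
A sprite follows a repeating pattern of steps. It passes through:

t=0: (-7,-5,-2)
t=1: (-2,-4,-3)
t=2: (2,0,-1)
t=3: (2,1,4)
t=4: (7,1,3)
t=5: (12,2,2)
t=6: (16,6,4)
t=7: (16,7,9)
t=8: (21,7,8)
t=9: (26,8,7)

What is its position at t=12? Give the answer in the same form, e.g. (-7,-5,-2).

Differencing gives (+5,+1,-1), (+4,+4,+2), (+0,+1,+5), (+5,+0,-1), (+5,+1,-1), (+4,+4,+2), (+0,+1,+5), (+5,+0,-1), (+5,+1,-1). This is the pattern (+5,+1,-1), (+4,+4,+2), (+0,+1,+5), (+5,+0,-1) repeated.
step 10: apply (+4,+4,+2) → (30,12,9)
step 11: apply (+0,+1,+5) → (30,13,14)
step 12: apply (+5,+0,-1) → (35,13,13)

(35,13,13)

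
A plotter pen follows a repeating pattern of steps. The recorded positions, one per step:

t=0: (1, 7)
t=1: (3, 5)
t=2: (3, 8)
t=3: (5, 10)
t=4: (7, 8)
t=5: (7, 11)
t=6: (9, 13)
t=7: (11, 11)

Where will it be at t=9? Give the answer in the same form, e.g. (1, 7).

The moves between consecutive positions are (+2, -2), (+0, +3), (+2, +2), (+2, -2), (+0, +3), (+2, +2), (+2, -2); they repeat the 3-cycle [(+2, -2), (+0, +3), (+2, +2)].
step 8: apply (+0, +3) → (11, 14)
step 9: apply (+2, +2) → (13, 16)

(13, 16)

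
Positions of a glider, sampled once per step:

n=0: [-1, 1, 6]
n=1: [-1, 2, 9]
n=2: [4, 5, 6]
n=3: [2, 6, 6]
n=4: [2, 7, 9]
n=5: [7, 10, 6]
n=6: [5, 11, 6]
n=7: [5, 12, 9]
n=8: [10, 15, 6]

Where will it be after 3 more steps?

[13, 20, 6]

The moves between consecutive positions are [+0, +1, +3], [+5, +3, -3], [-2, +1, +0], [+0, +1, +3], [+5, +3, -3], [-2, +1, +0], [+0, +1, +3], [+5, +3, -3]; they repeat the 3-cycle [[+0, +1, +3], [+5, +3, -3], [-2, +1, +0]].
step 9: apply [-2, +1, +0] → [8, 16, 6]
step 10: apply [+0, +1, +3] → [8, 17, 9]
step 11: apply [+5, +3, -3] → [13, 20, 6]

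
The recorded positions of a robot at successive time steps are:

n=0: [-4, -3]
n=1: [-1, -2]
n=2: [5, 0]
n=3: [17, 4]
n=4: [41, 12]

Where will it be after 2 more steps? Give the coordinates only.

The jumps are [+3, +1], [+6, +2], [+12, +4], [+24, +8] — a geometric progression with ratio 2.
step 5: [41, 12] + [+48, +16] → [89, 28]
step 6: [89, 28] + [+96, +32] → [185, 60]

[185, 60]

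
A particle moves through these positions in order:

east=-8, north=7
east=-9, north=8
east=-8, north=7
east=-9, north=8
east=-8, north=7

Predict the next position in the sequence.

east=-9, north=8

Consecutive displacements (-1, +1), (+1, -1), (-1, +1), (+1, -1) scale by a factor of -1 each step.
step 5: east=-8, north=7 + (-1, +1) → east=-9, north=8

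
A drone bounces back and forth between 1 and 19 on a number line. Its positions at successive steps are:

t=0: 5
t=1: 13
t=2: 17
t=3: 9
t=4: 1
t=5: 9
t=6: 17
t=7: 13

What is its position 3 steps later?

13

The value travels 8 per step and bounces off the walls at 1 and 19.
  step 8: 13 → 5
  step 9: 5 → 5
  step 10: 5 → 13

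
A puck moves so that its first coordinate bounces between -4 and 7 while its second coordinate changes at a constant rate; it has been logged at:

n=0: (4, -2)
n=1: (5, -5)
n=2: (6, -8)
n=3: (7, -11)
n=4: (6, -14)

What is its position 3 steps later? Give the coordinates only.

(3, -23)

The first coordinate reflects between -4 and 7, moving 1 per step.
  step 5: 6 → 5
  step 6: 5 → 4
  step 7: 4 → 3
The second coordinate changes by -3 each step: at step 7 it is -23.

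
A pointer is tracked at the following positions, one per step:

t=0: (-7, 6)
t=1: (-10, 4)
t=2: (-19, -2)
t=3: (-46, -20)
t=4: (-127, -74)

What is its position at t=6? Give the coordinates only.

Consecutive displacements (-3, -2), (-9, -6), (-27, -18), (-81, -54) scale by a factor of 3 each step.
step 5: (-127, -74) + (-243, -162) → (-370, -236)
step 6: (-370, -236) + (-729, -486) → (-1099, -722)

(-1099, -722)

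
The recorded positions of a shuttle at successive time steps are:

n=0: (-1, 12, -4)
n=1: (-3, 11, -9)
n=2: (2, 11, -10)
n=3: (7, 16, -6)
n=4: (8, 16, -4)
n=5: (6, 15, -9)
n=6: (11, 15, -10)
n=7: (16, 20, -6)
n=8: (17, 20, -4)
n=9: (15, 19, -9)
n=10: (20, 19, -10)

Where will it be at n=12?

(26, 24, -4)

The moves between consecutive positions are (-2, -1, -5), (+5, +0, -1), (+5, +5, +4), (+1, +0, +2), (-2, -1, -5), (+5, +0, -1), (+5, +5, +4), (+1, +0, +2), (-2, -1, -5), (+5, +0, -1); they repeat the 4-cycle [(-2, -1, -5), (+5, +0, -1), (+5, +5, +4), (+1, +0, +2)].
step 11: apply (+5, +5, +4) → (25, 24, -6)
step 12: apply (+1, +0, +2) → (26, 24, -4)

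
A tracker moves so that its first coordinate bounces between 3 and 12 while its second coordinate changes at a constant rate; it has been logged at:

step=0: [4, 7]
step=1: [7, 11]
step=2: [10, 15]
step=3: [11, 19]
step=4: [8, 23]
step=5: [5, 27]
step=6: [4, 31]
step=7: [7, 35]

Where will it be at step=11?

[5, 51]

The first coordinate travels 3 per step and bounces off the walls at 3 and 12.
  step 8: 7 → 10
  step 9: 10 → 11
  step 10: 11 → 8
  step 11: 8 → 5
The second coordinate changes by +4 each step: at step 11 it is 51.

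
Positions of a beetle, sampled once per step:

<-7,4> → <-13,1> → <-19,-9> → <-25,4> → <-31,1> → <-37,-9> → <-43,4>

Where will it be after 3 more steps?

The first coordinate changes by -6 each step, so at step 9 it is -7 + 9·(-6) = -61.
The second coordinate repeats the cycle [4, 1, -9] with period 3; step 9 mod 3 = 0, giving 4.

<-61,4>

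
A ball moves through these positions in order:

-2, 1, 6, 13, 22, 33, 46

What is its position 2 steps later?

First differences are +3, +5, +7, +9, +11, +13; their common second difference is +2 (constant acceleration).
step 7: 46 + 15 → 61
step 8: 61 + 17 → 78

78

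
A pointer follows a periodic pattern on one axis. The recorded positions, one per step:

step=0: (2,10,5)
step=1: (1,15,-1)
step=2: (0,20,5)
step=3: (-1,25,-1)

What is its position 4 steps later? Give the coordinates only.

(-5,45,-1)

First: linear, -1 per step → -5 at step 7.
Second: linear, +5 per step → 45 at step 7.
Third: cycles through 5, -1 every 2 steps. Step 7 lands at position 1 of the cycle → -1.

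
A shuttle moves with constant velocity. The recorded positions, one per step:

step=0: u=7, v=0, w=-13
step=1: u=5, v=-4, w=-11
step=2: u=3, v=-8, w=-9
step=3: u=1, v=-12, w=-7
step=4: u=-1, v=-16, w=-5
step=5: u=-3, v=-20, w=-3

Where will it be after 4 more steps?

u=-11, v=-36, w=5

Each step adds (-2,-4,+2) to the position.
step 6: u=-3, v=-20, w=-3 + (-2,-4,+2) → u=-5, v=-24, w=-1
step 7: u=-5, v=-24, w=-1 + (-2,-4,+2) → u=-7, v=-28, w=1
step 8: u=-7, v=-28, w=1 + (-2,-4,+2) → u=-9, v=-32, w=3
step 9: u=-9, v=-32, w=3 + (-2,-4,+2) → u=-11, v=-36, w=5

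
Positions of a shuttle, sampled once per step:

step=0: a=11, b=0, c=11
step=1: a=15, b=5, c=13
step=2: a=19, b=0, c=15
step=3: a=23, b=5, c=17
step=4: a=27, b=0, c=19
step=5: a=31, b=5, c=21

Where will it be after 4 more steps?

A: linear, +4 per step → 47 at step 9.
B: cycles through 0, 5 every 2 steps. Step 9 lands at position 1 of the cycle → 5.
C: linear, +2 per step → 29 at step 9.

a=47, b=5, c=29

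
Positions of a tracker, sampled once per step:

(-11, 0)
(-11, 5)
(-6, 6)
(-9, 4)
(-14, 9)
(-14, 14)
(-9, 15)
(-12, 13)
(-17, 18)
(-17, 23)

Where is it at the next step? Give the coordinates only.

Step-to-step displacements: (+0, +5), (+5, +1), (-3, -2), (-5, +5), (+0, +5), (+5, +1), (-3, -2), (-5, +5), (+0, +5) — a repeating cycle of length 4.
step 10: apply (+5, +1) → (-12, 24)

(-12, 24)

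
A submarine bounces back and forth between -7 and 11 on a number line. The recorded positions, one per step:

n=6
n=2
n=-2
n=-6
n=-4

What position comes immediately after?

The value reflects between -7 and 11, moving 4 per step.
  step 5: -4 → 0

n=0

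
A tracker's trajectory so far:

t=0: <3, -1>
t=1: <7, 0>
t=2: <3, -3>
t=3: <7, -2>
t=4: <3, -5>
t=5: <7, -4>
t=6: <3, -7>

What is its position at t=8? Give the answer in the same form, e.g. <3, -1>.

<3, -9>

The moves between consecutive positions are <+4, +1>, <-4, -3>, <+4, +1>, <-4, -3>, <+4, +1>, <-4, -3>; they repeat the 2-cycle [<+4, +1>, <-4, -3>].
step 7: apply <+4, +1> → <7, -6>
step 8: apply <-4, -3> → <3, -9>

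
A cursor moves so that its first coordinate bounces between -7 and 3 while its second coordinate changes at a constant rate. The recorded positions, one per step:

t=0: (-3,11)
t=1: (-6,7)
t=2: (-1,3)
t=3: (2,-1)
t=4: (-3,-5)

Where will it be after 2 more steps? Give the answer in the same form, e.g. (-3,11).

(-1,-13)

The first coordinate reflects between -7 and 3, moving 5 per step.
  step 5: -3 → -6
  step 6: -6 → -1
The second coordinate changes by -4 each step: at step 6 it is -13.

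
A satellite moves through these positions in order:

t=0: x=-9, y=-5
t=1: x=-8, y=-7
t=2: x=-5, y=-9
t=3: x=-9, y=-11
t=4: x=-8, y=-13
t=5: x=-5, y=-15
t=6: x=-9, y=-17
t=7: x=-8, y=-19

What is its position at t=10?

The x coordinate repeats the cycle [-9, -8, -5] with period 3; step 10 mod 3 = 1, giving -8.
The y coordinate changes by -2 each step, so at step 10 it is -5 + 10·(-2) = -25.

x=-8, y=-25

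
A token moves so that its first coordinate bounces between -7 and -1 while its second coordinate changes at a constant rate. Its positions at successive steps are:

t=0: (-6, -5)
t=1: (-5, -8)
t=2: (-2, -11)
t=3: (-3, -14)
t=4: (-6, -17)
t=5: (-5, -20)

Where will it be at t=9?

The first coordinate travels 3 per step and bounces off the walls at -7 and -1.
  step 6: -5 → -2
  step 7: -2 → -3
  step 8: -3 → -6
  step 9: -6 → -5
The second coordinate changes by -3 each step: at step 9 it is -32.

(-5, -32)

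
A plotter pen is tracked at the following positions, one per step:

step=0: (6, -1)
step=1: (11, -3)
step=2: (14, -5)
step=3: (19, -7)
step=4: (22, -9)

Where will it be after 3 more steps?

(35, -15)

The moves between consecutive positions are (+5, -2), (+3, -2), (+5, -2), (+3, -2); they repeat the 2-cycle [(+5, -2), (+3, -2)].
step 5: apply (+5, -2) → (27, -11)
step 6: apply (+3, -2) → (30, -13)
step 7: apply (+5, -2) → (35, -15)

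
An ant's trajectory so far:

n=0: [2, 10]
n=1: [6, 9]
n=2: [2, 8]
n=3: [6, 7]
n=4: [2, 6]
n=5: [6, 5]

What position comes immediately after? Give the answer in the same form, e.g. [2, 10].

The first coordinate repeats the cycle [2, 6] with period 2; step 6 mod 2 = 0, giving 2.
The second coordinate changes by -1 each step, so at step 6 it is 10 + 6·(-1) = 4.

[2, 4]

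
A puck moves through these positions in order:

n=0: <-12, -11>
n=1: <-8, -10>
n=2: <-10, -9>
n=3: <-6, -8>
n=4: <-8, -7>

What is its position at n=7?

The moves between consecutive positions are <+4, +1>, <-2, +1>, <+4, +1>, <-2, +1>; they repeat the 2-cycle [<+4, +1>, <-2, +1>].
step 5: apply <+4, +1> → <-4, -6>
step 6: apply <-2, +1> → <-6, -5>
step 7: apply <+4, +1> → <-2, -4>

<-2, -4>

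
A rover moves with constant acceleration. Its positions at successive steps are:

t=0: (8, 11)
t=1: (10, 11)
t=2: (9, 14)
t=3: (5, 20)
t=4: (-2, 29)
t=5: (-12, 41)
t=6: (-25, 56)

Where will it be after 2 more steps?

(-60, 95)

Successive displacements: (+2, +0), (-1, +3), (-4, +6), (-7, +9), (-10, +12), (-13, +15) — each changes by (-3, +3).
step 7: (-25, 56) + (-16, +18) → (-41, 74)
step 8: (-41, 74) + (-19, +21) → (-60, 95)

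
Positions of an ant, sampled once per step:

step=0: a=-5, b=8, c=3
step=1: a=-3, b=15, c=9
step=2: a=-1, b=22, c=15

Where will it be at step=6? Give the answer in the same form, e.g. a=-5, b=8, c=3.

a=7, b=50, c=39

The position changes by (+2, +7, +6) every step.
step 3: a=-1, b=22, c=15 + (+2, +7, +6) → a=1, b=29, c=21
step 4: a=1, b=29, c=21 + (+2, +7, +6) → a=3, b=36, c=27
step 5: a=3, b=36, c=27 + (+2, +7, +6) → a=5, b=43, c=33
step 6: a=5, b=43, c=33 + (+2, +7, +6) → a=7, b=50, c=39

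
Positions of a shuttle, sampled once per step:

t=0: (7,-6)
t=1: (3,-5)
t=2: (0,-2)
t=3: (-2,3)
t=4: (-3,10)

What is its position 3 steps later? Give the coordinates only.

First differences are (-4,+1), (-3,+3), (-2,+5), (-1,+7); their common second difference is (+1,+2) (constant acceleration).
step 5: (-3,10) + (+0,+9) → (-3,19)
step 6: (-3,19) + (+1,+11) → (-2,30)
step 7: (-2,30) + (+2,+13) → (0,43)

(0,43)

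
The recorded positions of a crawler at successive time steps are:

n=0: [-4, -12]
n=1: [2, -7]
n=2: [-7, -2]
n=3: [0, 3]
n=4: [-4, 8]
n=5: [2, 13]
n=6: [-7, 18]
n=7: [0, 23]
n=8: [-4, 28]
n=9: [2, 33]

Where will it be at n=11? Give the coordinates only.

The first coordinate repeats the cycle [-4, 2, -7, 0] with period 4; step 11 mod 4 = 3, giving 0.
The second coordinate changes by +5 each step, so at step 11 it is -12 + 11·(5) = 43.

[0, 43]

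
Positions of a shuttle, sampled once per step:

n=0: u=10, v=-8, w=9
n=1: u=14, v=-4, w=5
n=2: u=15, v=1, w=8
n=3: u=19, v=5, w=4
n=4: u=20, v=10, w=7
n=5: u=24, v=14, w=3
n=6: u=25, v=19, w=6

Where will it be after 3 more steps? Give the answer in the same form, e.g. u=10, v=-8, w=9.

u=34, v=32, w=1

Step-to-step displacements: (+4,+4,-4), (+1,+5,+3), (+4,+4,-4), (+1,+5,+3), (+4,+4,-4), (+1,+5,+3) — a repeating cycle of length 2.
step 7: apply (+4,+4,-4) → u=29, v=23, w=2
step 8: apply (+1,+5,+3) → u=30, v=28, w=5
step 9: apply (+4,+4,-4) → u=34, v=32, w=1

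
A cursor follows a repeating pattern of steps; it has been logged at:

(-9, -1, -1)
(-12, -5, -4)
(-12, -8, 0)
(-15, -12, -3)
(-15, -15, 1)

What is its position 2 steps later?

Differencing gives (-3, -4, -3), (+0, -3, +4), (-3, -4, -3), (+0, -3, +4). This is the pattern (-3, -4, -3), (+0, -3, +4) repeated.
step 5: apply (-3, -4, -3) → (-18, -19, -2)
step 6: apply (+0, -3, +4) → (-18, -22, 2)

(-18, -22, 2)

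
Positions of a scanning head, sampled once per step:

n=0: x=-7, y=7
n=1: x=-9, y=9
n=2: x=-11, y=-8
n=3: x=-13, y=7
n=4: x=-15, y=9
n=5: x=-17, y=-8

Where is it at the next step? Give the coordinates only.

The x coordinate changes by -2 each step, so at step 6 it is -7 + 6·(-2) = -19.
The y coordinate repeats the cycle [7, 9, -8] with period 3; step 6 mod 3 = 0, giving 7.

x=-19, y=7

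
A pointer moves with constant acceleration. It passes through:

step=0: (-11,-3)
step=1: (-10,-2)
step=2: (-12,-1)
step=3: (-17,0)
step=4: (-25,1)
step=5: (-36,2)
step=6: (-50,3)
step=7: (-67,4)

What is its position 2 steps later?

(-110,6)

Taking differences between consecutive positions: (+1,+1), (-2,+1), (-5,+1), (-8,+1), (-11,+1), (-14,+1), (-17,+1). These grow by (-3,+0) each step.
step 8: (-67,4) + (-20,+1) → (-87,5)
step 9: (-87,5) + (-23,+1) → (-110,6)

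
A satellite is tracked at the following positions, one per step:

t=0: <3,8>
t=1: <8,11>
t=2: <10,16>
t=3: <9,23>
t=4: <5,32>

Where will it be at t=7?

<-25,71>

Taking differences between consecutive positions: <+5,+3>, <+2,+5>, <-1,+7>, <-4,+9>. These grow by <-3,+2> each step.
step 5: <5,32> + <-7,+11> → <-2,43>
step 6: <-2,43> + <-10,+13> → <-12,56>
step 7: <-12,56> + <-13,+15> → <-25,71>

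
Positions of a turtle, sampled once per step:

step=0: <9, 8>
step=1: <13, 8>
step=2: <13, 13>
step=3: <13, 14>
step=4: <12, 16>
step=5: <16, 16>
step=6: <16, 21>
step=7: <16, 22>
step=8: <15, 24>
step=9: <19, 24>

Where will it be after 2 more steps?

Differencing gives <+4, +0>, <+0, +5>, <+0, +1>, <-1, +2>, <+4, +0>, <+0, +5>, <+0, +1>, <-1, +2>, <+4, +0>. This is the pattern <+4, +0>, <+0, +5>, <+0, +1>, <-1, +2> repeated.
step 10: apply <+0, +5> → <19, 29>
step 11: apply <+0, +1> → <19, 30>

<19, 30>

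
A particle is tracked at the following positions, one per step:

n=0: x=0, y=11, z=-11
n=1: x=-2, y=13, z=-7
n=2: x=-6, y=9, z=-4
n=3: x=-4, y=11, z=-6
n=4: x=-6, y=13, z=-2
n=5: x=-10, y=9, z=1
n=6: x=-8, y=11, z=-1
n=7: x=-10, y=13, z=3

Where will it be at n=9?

Step-to-step displacements: (-2, +2, +4), (-4, -4, +3), (+2, +2, -2), (-2, +2, +4), (-4, -4, +3), (+2, +2, -2), (-2, +2, +4) — a repeating cycle of length 3.
step 8: apply (-4, -4, +3) → x=-14, y=9, z=6
step 9: apply (+2, +2, -2) → x=-12, y=11, z=4

x=-12, y=11, z=4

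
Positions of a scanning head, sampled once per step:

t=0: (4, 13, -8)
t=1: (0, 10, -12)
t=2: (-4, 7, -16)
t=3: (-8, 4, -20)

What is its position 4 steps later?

(-24, -8, -36)

Each step adds (-4, -3, -4) to the position.
step 4: (-8, 4, -20) + (-4, -3, -4) → (-12, 1, -24)
step 5: (-12, 1, -24) + (-4, -3, -4) → (-16, -2, -28)
step 6: (-16, -2, -28) + (-4, -3, -4) → (-20, -5, -32)
step 7: (-20, -5, -32) + (-4, -3, -4) → (-24, -8, -36)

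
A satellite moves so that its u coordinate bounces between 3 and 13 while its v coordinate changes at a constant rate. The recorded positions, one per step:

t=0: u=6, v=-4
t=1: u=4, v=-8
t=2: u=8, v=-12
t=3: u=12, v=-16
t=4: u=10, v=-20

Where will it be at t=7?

u=8, v=-32

The u coordinate reflects between 3 and 13, moving 4 per step.
  step 5: 10 → 6
  step 6: 6 → 4
  step 7: 4 → 8
The v coordinate changes by -4 each step: at step 7 it is -32.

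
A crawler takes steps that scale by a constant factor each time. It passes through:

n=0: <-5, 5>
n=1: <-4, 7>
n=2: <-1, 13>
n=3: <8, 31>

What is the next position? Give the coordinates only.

<35, 85>

Consecutive displacements <+1, +2>, <+3, +6>, <+9, +18> scale by a factor of 3 each step.
step 4: <8, 31> + <+27, +54> → <35, 85>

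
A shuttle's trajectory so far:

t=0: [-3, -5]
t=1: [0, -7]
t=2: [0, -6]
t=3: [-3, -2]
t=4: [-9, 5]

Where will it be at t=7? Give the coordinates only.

[-45, 44]

Successive displacements: [+3, -2], [+0, +1], [-3, +4], [-6, +7] — each changes by [-3, +3].
step 5: [-9, 5] + [-9, +10] → [-18, 15]
step 6: [-18, 15] + [-12, +13] → [-30, 28]
step 7: [-30, 28] + [-15, +16] → [-45, 44]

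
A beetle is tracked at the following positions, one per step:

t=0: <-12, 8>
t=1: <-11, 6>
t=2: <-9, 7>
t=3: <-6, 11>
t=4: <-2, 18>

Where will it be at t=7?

First differences are <+1, -2>, <+2, +1>, <+3, +4>, <+4, +7>; their common second difference is <+1, +3> (constant acceleration).
step 5: <-2, 18> + <+5, +10> → <3, 28>
step 6: <3, 28> + <+6, +13> → <9, 41>
step 7: <9, 41> + <+7, +16> → <16, 57>

<16, 57>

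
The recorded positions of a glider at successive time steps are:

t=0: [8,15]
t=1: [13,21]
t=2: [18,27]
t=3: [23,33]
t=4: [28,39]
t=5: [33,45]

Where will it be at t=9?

[53,69]

Each step adds [+5,+6] to the position.
step 6: [33,45] + [+5,+6] → [38,51]
step 7: [38,51] + [+5,+6] → [43,57]
step 8: [43,57] + [+5,+6] → [48,63]
step 9: [48,63] + [+5,+6] → [53,69]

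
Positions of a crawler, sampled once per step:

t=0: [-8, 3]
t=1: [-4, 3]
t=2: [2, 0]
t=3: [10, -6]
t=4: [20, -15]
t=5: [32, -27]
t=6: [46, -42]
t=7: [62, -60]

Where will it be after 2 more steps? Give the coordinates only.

Successive displacements: [+4, +0], [+6, -3], [+8, -6], [+10, -9], [+12, -12], [+14, -15], [+16, -18] — each changes by [+2, -3].
step 8: [62, -60] + [+18, -21] → [80, -81]
step 9: [80, -81] + [+20, -24] → [100, -105]

[100, -105]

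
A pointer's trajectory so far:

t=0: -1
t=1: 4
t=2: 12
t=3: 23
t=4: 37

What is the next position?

Taking differences between consecutive positions: +5, +8, +11, +14. These grow by +3 each step.
step 5: 37 + 17 → 54

54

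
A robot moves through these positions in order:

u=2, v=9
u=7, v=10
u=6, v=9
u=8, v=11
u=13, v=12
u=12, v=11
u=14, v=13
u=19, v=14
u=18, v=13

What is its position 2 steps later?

The moves between consecutive positions are (+5, +1), (-1, -1), (+2, +2), (+5, +1), (-1, -1), (+2, +2), (+5, +1), (-1, -1); they repeat the 3-cycle [(+5, +1), (-1, -1), (+2, +2)].
step 9: apply (+2, +2) → u=20, v=15
step 10: apply (+5, +1) → u=25, v=16

u=25, v=16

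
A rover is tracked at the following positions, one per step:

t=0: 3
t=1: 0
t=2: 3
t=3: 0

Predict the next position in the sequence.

The jumps are -3, +3, -3 — a geometric progression with ratio -1.
step 4: 0 + 3 → 3

3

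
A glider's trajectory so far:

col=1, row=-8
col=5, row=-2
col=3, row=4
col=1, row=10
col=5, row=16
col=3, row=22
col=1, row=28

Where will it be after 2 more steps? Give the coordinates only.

Col: cycles through 1, 5, 3 every 3 steps. Step 8 lands at position 2 of the cycle → 3.
Row: linear, +6 per step → 40 at step 8.

col=3, row=40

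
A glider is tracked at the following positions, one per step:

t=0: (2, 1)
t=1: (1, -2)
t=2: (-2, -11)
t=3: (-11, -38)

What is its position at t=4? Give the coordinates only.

Consecutive displacements (-1, -3), (-3, -9), (-9, -27) scale by a factor of 3 each step.
step 4: (-11, -38) + (-27, -81) → (-38, -119)

(-38, -119)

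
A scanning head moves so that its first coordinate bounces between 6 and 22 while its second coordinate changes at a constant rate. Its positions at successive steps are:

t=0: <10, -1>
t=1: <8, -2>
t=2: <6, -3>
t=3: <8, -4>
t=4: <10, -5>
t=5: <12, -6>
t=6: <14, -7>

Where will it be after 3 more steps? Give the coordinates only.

<20, -10>

The first coordinate reflects between 6 and 22, moving 2 per step.
  step 7: 14 → 16
  step 8: 16 → 18
  step 9: 18 → 20
The second coordinate changes by -1 each step: at step 9 it is -10.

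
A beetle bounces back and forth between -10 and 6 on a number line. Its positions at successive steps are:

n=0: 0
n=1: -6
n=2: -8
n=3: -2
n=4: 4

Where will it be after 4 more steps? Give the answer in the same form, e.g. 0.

The value reflects between -10 and 6, moving 6 per step.
  step 5: 4 → 2
  step 6: 2 → -4
  step 7: -4 → -10
  step 8: -10 → -4

-4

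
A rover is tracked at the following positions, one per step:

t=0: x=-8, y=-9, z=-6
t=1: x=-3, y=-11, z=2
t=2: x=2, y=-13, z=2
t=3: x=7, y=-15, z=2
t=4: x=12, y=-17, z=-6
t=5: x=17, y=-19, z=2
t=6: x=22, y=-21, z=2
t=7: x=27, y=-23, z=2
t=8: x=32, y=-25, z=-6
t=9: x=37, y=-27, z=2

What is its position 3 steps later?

X: linear, +5 per step → 52 at step 12.
Y: linear, -2 per step → -33 at step 12.
Z: cycles through -6, 2, 2, 2 every 4 steps. Step 12 lands at position 0 of the cycle → -6.

x=52, y=-33, z=-6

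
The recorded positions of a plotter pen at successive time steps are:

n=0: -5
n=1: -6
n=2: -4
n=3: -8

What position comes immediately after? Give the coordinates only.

0

The jumps are -1, +2, -4 — a geometric progression with ratio -2.
step 4: -8 + 8 → 0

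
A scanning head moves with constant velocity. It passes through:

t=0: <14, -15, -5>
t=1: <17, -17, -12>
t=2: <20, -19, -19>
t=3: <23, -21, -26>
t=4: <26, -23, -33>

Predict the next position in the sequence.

Each step adds <+3, -2, -7> to the position.
step 5: <26, -23, -33> + <+3, -2, -7> → <29, -25, -40>

<29, -25, -40>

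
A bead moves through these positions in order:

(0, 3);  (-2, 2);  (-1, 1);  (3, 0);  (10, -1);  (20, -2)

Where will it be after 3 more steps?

First differences are (-2, -1), (+1, -1), (+4, -1), (+7, -1), (+10, -1); their common second difference is (+3, +0) (constant acceleration).
step 6: (20, -2) + (+13, -1) → (33, -3)
step 7: (33, -3) + (+16, -1) → (49, -4)
step 8: (49, -4) + (+19, -1) → (68, -5)

(68, -5)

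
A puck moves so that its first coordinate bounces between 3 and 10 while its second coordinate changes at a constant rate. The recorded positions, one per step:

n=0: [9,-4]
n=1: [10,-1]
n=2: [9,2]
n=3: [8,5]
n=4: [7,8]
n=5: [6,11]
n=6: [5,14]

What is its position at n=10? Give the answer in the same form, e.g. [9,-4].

The first coordinate travels 1 per step and bounces off the walls at 3 and 10.
  step 7: 5 → 4
  step 8: 4 → 3
  step 9: 3 → 4
  step 10: 4 → 5
The second coordinate changes by +3 each step: at step 10 it is 26.

[5,26]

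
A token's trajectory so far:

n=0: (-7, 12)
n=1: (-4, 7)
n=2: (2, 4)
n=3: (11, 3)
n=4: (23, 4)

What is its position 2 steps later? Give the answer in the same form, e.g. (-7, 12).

Successive displacements: (+3, -5), (+6, -3), (+9, -1), (+12, +1) — each changes by (+3, +2).
step 5: (23, 4) + (+15, +3) → (38, 7)
step 6: (38, 7) + (+18, +5) → (56, 12)

(56, 12)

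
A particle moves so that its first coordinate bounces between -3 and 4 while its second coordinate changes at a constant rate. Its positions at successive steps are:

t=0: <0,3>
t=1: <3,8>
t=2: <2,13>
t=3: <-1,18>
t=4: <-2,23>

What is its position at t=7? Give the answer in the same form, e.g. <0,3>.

The first coordinate reflects between -3 and 4, moving 3 per step.
  step 5: -2 → 1
  step 6: 1 → 4
  step 7: 4 → 1
The second coordinate changes by +5 each step: at step 7 it is 38.

<1,38>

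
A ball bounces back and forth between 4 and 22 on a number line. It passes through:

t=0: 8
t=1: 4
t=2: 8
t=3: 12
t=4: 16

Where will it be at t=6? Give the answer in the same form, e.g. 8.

The value reflects between 4 and 22, moving 4 per step.
  step 5: 16 → 20
  step 6: 20 → 20

20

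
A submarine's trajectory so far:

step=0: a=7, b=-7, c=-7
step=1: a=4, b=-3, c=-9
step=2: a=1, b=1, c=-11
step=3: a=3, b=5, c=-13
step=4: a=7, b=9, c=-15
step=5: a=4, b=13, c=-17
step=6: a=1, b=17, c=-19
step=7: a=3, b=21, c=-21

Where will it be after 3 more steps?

The a coordinate repeats the cycle [7, 4, 1, 3] with period 4; step 10 mod 4 = 2, giving 1.
The b coordinate changes by +4 each step, so at step 10 it is -7 + 10·(4) = 33.
The c coordinate changes by -2 each step, so at step 10 it is -7 + 10·(-2) = -27.

a=1, b=33, c=-27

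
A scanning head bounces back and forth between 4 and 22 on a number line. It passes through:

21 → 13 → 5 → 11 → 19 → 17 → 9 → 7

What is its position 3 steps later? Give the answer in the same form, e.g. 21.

13

The value travels 8 per step and bounces off the walls at 4 and 22.
  step 8: 7 → 15
  step 9: 15 → 21
  step 10: 21 → 13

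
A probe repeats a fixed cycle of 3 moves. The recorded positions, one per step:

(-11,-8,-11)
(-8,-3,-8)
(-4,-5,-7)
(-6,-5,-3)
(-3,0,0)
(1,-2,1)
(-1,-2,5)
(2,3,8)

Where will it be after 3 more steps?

Step-to-step displacements: (+3,+5,+3), (+4,-2,+1), (-2,+0,+4), (+3,+5,+3), (+4,-2,+1), (-2,+0,+4), (+3,+5,+3) — a repeating cycle of length 3.
step 8: apply (+4,-2,+1) → (6,1,9)
step 9: apply (-2,+0,+4) → (4,1,13)
step 10: apply (+3,+5,+3) → (7,6,16)

(7,6,16)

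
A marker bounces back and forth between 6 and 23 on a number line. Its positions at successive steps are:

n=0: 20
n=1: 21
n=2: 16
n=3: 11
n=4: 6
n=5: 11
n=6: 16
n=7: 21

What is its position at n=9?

15

The value reflects between 6 and 23, moving 5 per step.
  step 8: 21 → 20
  step 9: 20 → 15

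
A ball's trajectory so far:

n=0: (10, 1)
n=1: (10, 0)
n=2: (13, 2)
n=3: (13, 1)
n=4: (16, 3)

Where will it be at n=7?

Step-to-step displacements: (+0, -1), (+3, +2), (+0, -1), (+3, +2) — a repeating cycle of length 2.
step 5: apply (+0, -1) → (16, 2)
step 6: apply (+3, +2) → (19, 4)
step 7: apply (+0, -1) → (19, 3)

(19, 3)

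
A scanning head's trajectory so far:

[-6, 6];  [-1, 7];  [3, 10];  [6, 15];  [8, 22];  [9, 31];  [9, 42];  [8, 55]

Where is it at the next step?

First differences are [+5, +1], [+4, +3], [+3, +5], [+2, +7], [+1, +9], [+0, +11], [-1, +13]; their common second difference is [-1, +2] (constant acceleration).
step 8: [8, 55] + [-2, +15] → [6, 70]

[6, 70]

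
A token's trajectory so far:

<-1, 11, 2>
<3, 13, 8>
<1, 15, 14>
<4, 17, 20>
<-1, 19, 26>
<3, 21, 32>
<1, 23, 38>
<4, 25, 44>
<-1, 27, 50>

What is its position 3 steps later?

First: cycles through -1, 3, 1, 4 every 4 steps. Step 11 lands at position 3 of the cycle → 4.
Second: linear, +2 per step → 33 at step 11.
Third: linear, +6 per step → 68 at step 11.

<4, 33, 68>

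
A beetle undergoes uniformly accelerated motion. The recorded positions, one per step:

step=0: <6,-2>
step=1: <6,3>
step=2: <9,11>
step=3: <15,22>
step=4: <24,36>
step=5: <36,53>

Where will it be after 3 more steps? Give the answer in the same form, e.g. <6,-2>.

<90,122>

First differences are <+0,+5>, <+3,+8>, <+6,+11>, <+9,+14>, <+12,+17>; their common second difference is <+3,+3> (constant acceleration).
step 6: <36,53> + <+15,+20> → <51,73>
step 7: <51,73> + <+18,+23> → <69,96>
step 8: <69,96> + <+21,+26> → <90,122>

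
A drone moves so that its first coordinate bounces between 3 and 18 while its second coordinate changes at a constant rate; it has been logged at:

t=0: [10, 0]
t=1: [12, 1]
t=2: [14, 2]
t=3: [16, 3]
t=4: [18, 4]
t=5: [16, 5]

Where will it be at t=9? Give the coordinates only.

[8, 9]

The first coordinate travels 2 per step and bounces off the walls at 3 and 18.
  step 6: 16 → 14
  step 7: 14 → 12
  step 8: 12 → 10
  step 9: 10 → 8
The second coordinate changes by +1 each step: at step 9 it is 9.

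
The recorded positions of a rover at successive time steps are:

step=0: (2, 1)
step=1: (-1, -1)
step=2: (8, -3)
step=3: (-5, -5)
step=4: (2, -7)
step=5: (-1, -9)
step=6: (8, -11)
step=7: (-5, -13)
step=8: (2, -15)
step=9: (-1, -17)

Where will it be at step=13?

(-1, -25)

The first coordinate repeats the cycle [2, -1, 8, -5] with period 4; step 13 mod 4 = 1, giving -1.
The second coordinate changes by -2 each step, so at step 13 it is 1 + 13·(-2) = -25.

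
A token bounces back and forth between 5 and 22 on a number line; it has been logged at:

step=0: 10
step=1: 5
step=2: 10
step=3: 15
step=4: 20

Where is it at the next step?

19

The value reflects between 5 and 22, moving 5 per step.
  step 5: 20 → 19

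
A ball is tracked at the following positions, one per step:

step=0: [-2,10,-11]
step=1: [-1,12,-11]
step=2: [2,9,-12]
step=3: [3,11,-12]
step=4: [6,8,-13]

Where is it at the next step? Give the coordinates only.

[7,10,-13]

Differencing gives [+1,+2,+0], [+3,-3,-1], [+1,+2,+0], [+3,-3,-1]. This is the pattern [+1,+2,+0], [+3,-3,-1] repeated.
step 5: apply [+1,+2,+0] → [7,10,-13]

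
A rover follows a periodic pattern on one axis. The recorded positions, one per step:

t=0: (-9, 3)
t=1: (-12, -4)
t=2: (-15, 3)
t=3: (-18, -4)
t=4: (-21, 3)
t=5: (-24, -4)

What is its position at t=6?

First: linear, -3 per step → -27 at step 6.
Second: cycles through 3, -4 every 2 steps. Step 6 lands at position 0 of the cycle → 3.

(-27, 3)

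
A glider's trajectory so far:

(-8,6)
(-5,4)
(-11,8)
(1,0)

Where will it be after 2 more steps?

The jumps are (+3,-2), (-6,+4), (+12,-8) — a geometric progression with ratio -2.
step 4: (1,0) + (-24,+16) → (-23,16)
step 5: (-23,16) + (+48,-32) → (25,-16)

(25,-16)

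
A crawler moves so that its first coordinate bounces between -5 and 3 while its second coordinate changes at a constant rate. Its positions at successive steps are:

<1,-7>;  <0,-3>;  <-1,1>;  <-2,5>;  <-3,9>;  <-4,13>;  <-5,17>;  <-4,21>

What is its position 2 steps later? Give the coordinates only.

<-2,29>

The first coordinate travels 1 per step and bounces off the walls at -5 and 3.
  step 8: -4 → -3
  step 9: -3 → -2
The second coordinate changes by +4 each step: at step 9 it is 29.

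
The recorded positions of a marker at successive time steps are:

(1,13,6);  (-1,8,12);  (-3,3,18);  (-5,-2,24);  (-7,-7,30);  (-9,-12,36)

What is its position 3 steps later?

The position changes by (-2,-5,+6) every step.
step 6: (-9,-12,36) + (-2,-5,+6) → (-11,-17,42)
step 7: (-11,-17,42) + (-2,-5,+6) → (-13,-22,48)
step 8: (-13,-22,48) + (-2,-5,+6) → (-15,-27,54)

(-15,-27,54)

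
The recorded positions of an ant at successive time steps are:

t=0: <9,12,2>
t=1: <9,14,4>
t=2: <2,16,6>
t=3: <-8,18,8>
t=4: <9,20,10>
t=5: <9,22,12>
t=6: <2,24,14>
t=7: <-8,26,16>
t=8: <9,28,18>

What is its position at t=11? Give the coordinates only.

<-8,34,24>

First: cycles through 9, 9, 2, -8 every 4 steps. Step 11 lands at position 3 of the cycle → -8.
Second: linear, +2 per step → 34 at step 11.
Third: linear, +2 per step → 24 at step 11.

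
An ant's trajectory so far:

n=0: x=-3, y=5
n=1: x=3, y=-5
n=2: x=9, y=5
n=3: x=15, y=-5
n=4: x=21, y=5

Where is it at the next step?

x=27, y=-5

X: linear, +6 per step → 27 at step 5.
Y: cycles through 5, -5 every 2 steps. Step 5 lands at position 1 of the cycle → -5.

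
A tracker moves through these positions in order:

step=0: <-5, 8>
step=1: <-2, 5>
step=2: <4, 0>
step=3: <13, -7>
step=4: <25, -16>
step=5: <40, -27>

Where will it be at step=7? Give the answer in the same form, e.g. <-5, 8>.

<79, -55>

Successive displacements: <+3, -3>, <+6, -5>, <+9, -7>, <+12, -9>, <+15, -11> — each changes by <+3, -2>.
step 6: <40, -27> + <+18, -13> → <58, -40>
step 7: <58, -40> + <+21, -15> → <79, -55>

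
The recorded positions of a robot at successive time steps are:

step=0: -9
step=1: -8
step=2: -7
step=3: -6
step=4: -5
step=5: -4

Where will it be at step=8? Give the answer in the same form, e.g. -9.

-1

Constant displacement of +1 per step.
step 6: -4 + 1 → -3
step 7: -3 + 1 → -2
step 8: -2 + 1 → -1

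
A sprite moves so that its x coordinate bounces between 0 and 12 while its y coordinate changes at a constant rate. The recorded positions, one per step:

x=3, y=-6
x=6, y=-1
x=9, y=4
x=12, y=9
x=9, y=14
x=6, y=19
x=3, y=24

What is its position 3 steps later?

The x coordinate reflects between 0 and 12, moving 3 per step.
  step 7: 3 → 0
  step 8: 0 → 3
  step 9: 3 → 6
The y coordinate changes by +5 each step: at step 9 it is 39.

x=6, y=39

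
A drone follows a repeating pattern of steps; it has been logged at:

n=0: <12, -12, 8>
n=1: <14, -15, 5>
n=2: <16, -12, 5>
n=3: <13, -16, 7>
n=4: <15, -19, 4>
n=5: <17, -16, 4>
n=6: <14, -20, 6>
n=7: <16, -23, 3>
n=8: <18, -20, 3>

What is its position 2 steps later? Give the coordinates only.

Differencing gives <+2, -3, -3>, <+2, +3, +0>, <-3, -4, +2>, <+2, -3, -3>, <+2, +3, +0>, <-3, -4, +2>, <+2, -3, -3>, <+2, +3, +0>. This is the pattern <+2, -3, -3>, <+2, +3, +0>, <-3, -4, +2> repeated.
step 9: apply <-3, -4, +2> → <15, -24, 5>
step 10: apply <+2, -3, -3> → <17, -27, 2>

<17, -27, 2>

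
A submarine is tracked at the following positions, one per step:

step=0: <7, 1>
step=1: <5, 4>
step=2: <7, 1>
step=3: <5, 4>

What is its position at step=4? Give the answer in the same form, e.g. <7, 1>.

The jumps are <-2, +3>, <+2, -3>, <-2, +3> — a geometric progression with ratio -1.
step 4: <5, 4> + <+2, -3> → <7, 1>

<7, 1>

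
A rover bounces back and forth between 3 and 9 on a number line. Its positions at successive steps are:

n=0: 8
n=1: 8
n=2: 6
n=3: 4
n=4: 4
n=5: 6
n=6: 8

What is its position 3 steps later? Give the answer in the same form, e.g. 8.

4

The value reflects between 3 and 9, moving 2 per step.
  step 7: 8 → 8
  step 8: 8 → 6
  step 9: 6 → 4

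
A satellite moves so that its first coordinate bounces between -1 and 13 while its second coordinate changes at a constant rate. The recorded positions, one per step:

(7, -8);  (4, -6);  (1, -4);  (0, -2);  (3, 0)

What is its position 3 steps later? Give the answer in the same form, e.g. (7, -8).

The first coordinate reflects between -1 and 13, moving 3 per step.
  step 5: 3 → 6
  step 6: 6 → 9
  step 7: 9 → 12
The second coordinate changes by +2 each step: at step 7 it is 6.

(12, 6)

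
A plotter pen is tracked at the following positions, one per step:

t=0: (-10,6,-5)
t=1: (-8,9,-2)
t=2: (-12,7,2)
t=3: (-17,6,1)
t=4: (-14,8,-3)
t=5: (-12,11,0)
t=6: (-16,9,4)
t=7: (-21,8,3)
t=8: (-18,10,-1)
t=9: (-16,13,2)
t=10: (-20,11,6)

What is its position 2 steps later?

Step-to-step displacements: (+2,+3,+3), (-4,-2,+4), (-5,-1,-1), (+3,+2,-4), (+2,+3,+3), (-4,-2,+4), (-5,-1,-1), (+3,+2,-4), (+2,+3,+3), (-4,-2,+4) — a repeating cycle of length 4.
step 11: apply (-5,-1,-1) → (-25,10,5)
step 12: apply (+3,+2,-4) → (-22,12,1)

(-22,12,1)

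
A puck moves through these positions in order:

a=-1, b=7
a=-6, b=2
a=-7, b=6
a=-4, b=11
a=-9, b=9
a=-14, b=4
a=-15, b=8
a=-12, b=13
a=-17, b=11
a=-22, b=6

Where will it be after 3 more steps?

a=-25, b=13

Step-to-step displacements: (-5, -5), (-1, +4), (+3, +5), (-5, -2), (-5, -5), (-1, +4), (+3, +5), (-5, -2), (-5, -5) — a repeating cycle of length 4.
step 10: apply (-1, +4) → a=-23, b=10
step 11: apply (+3, +5) → a=-20, b=15
step 12: apply (-5, -2) → a=-25, b=13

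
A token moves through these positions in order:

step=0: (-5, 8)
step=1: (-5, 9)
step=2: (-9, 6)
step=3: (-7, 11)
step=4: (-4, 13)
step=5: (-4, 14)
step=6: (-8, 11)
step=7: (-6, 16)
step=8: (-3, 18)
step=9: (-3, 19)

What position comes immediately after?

The moves between consecutive positions are (+0, +1), (-4, -3), (+2, +5), (+3, +2), (+0, +1), (-4, -3), (+2, +5), (+3, +2), (+0, +1); they repeat the 4-cycle [(+0, +1), (-4, -3), (+2, +5), (+3, +2)].
step 10: apply (-4, -3) → (-7, 16)

(-7, 16)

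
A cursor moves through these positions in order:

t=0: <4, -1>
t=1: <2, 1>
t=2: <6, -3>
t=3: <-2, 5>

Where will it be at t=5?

Consecutive displacements <-2, +2>, <+4, -4>, <-8, +8> scale by a factor of -2 each step.
step 4: <-2, 5> + <+16, -16> → <14, -11>
step 5: <14, -11> + <-32, +32> → <-18, 21>

<-18, 21>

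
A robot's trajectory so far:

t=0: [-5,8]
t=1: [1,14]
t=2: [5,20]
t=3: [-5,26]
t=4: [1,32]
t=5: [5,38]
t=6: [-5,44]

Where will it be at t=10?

[1,68]

First: cycles through -5, 1, 5 every 3 steps. Step 10 lands at position 1 of the cycle → 1.
Second: linear, +6 per step → 68 at step 10.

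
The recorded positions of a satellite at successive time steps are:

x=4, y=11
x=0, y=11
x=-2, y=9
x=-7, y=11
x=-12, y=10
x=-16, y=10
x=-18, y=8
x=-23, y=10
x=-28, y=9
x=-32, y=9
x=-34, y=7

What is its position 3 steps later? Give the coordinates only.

Step-to-step displacements: (-4, +0), (-2, -2), (-5, +2), (-5, -1), (-4, +0), (-2, -2), (-5, +2), (-5, -1), (-4, +0), (-2, -2) — a repeating cycle of length 4.
step 11: apply (-5, +2) → x=-39, y=9
step 12: apply (-5, -1) → x=-44, y=8
step 13: apply (-4, +0) → x=-48, y=8

x=-48, y=8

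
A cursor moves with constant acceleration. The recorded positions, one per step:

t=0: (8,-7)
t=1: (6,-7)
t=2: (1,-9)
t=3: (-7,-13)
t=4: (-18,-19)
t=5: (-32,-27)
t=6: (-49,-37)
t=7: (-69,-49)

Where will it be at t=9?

(-118,-79)

Successive displacements: (-2,+0), (-5,-2), (-8,-4), (-11,-6), (-14,-8), (-17,-10), (-20,-12) — each changes by (-3,-2).
step 8: (-69,-49) + (-23,-14) → (-92,-63)
step 9: (-92,-63) + (-26,-16) → (-118,-79)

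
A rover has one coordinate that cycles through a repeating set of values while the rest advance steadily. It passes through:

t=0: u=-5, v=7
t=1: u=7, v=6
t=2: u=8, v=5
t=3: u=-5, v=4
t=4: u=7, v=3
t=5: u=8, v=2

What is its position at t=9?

U: cycles through -5, 7, 8 every 3 steps. Step 9 lands at position 0 of the cycle → -5.
V: linear, -1 per step → -2 at step 9.

u=-5, v=-2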